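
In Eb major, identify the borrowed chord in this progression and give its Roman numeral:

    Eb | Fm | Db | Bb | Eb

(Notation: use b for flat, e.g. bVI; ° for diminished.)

In Eb major the diatonic chords are Eb, Fm, Gm, Ab, Bb, Cm, Ddim. Of the given chords, Eb, Fm and Bb are diatonic. But Db (Db–F–Ab) is foreign: the diatonic vii° on degree 7 is Ddim, whereas Db comes from Eb minor. It is labeled bVII.

bVII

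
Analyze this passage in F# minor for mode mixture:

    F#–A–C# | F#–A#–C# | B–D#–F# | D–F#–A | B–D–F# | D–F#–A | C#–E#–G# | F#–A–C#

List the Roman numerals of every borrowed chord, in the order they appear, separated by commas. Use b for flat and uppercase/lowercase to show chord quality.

I, IV

The diatonic triads in F# minor (with V from harmonic minor) are F#m, G#dim, A, Bm, C#, D, E. F#–A–C# = F#m, D–F#–A = D, B–D–F# = Bm and C#–E#–G# = C# all belong to that set. F#–A#–C# doesn't fit — on degree 1 F# minor would have F#m (i). F# is the degree-1 chord of F# major, so it is the borrowed I. But B–D#–F# is foreign: the diatonic iv on degree 4 is Bm, whereas B comes from F# major. It is labeled IV.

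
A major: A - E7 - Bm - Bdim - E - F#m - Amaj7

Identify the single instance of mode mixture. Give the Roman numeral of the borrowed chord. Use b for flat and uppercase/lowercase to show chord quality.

A major has the diatonic set A, Bm, C#m, D, E, F#m, G#dim. Of the given chords, A, E7, Bm, E, F#m and Amaj7 are diatonic. Bdim (B–D–F) is not: scale degree 2 in A major carries Bm (ii). In A minor the chord on that degree is Bdim, so here it functions as ii°, borrowed from the parallel minor.

ii°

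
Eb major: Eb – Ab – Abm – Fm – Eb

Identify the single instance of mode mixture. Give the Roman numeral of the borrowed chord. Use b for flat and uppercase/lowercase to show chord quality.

iv

Eb major has the diatonic set Eb, Fm, Gm, Ab, Bb, Cm, Ddim. Eb, Ab and Fm all belong to that set. But Abm (Ab–Cb–Eb) is foreign: the diatonic IV on degree 4 is Ab, whereas Abm comes from Eb minor. It is labeled iv.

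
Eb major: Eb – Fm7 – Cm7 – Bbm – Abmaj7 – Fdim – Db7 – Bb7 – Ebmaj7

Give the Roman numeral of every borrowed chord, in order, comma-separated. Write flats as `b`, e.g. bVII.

v, ii°, bVII7

The diatonic triads in Eb major are Eb, Fm, Gm, Ab, Bb, Cm, Ddim. Eb, Fm7, Cm7, Abmaj7, Bb7 and Ebmaj7 are all diatonic. Bbm (Bb–Db–F) is not: scale degree 5 in Eb major carries Bb (V). In Eb minor the chord on that degree is Bbm, so here it functions as v, borrowed from the parallel minor. Fdim (F–Ab–Cb) is not: scale degree 2 in Eb major carries Fm (ii). In Eb minor the chord on that degree is Fdim, so here it functions as ii°, borrowed from the parallel minor. Db7 (Db–F–Ab–Cb) is not: scale degree 7 in Eb major carries Ddim (vii°). In Eb minor the chord on that degree is Db7, so here it functions as bVII7, borrowed from the parallel minor.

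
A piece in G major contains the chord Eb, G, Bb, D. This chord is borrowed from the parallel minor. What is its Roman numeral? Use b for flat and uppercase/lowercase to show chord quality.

bVImaj7

The root Eb is the lowered 6th scale degree — diatonically G major has E there. Eb–G–Bb–D is a major-seventh chord — the form found in G minor, not the diatonic vi (Em). Borrowed into G major it is written bVImaj7.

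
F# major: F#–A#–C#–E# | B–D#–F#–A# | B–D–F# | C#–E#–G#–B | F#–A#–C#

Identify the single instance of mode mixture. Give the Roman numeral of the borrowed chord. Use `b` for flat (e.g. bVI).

F# major has the diatonic set F#, G#m, A#m, B, C#, D#m, E#dim. F#–A#–C#–E# = F#maj7, B–D#–F#–A# = Bmaj7, C#–E#–G#–B = C#7 and F#–A#–C# = F# all belong to that set. B–D–F# is not: scale degree 4 in F# major carries B (IV). In F# minor the chord on that degree is Bm, so here it functions as iv, borrowed from the parallel minor.

iv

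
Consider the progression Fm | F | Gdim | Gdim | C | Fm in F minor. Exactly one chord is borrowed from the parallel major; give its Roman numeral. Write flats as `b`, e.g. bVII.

F minor has the diatonic set Fm, Gdim, Ab, Bbm, C, Db, Eb (with V from harmonic minor). Fm, Gdim and C all belong to that set. F (F–A–C) is not: scale degree 1 in F minor carries Fm (i). In F major the chord on that degree is F, so here it functions as I, borrowed from the parallel major.

I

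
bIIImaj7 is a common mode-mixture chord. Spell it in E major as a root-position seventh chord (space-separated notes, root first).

Scale degree 3 in E major is G#. bIIImaj7 uses the lowered form, G, taken from E minor. In E minor the chord on G is G–B–D–F#.

G B D F#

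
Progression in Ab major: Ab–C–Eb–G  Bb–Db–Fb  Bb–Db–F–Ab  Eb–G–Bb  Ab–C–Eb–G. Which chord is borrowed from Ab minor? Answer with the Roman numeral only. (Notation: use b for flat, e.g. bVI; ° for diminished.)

The diatonic triads in Ab major are Ab, Bbm, Cm, Db, Eb, Fm, Gdim. Ab–C–Eb–G = Abmaj7, Bb–Db–F–Ab = Bbm7 and Eb–G–Bb = Eb all belong to that set. But Bb–Db–Fb is foreign: the diatonic ii on degree 2 is Bbm, whereas Bbdim comes from Ab minor. It is labeled ii°.

ii°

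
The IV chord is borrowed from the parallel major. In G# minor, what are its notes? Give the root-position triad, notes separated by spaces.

The root, C#, is scale degree 4 — the same note in G# minor and G# major; only the chord quality changes. In G# major the chord on C# is C#–E#–G#.

C# E# G#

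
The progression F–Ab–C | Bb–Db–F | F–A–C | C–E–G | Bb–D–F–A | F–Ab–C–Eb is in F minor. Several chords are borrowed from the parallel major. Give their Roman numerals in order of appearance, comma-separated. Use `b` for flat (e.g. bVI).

I, IVmaj7

The diatonic triads in F minor (with V from harmonic minor) are Fm, Gdim, Ab, Bbm, C, Db, Eb. Of the given chords, F–Ab–C = Fm, Bb–Db–F = Bbm, C–E–G = C and F–Ab–C–Eb = Fm7 are diatonic. But F–A–C is foreign: the diatonic i on degree 1 is Fm, whereas F comes from F major. It is labeled I. Bb–D–F–A is not: scale degree 4 in F minor carries Bbm (iv). In F major the chord on that degree is Bbmaj7, so here it functions as IVmaj7, borrowed from the parallel major.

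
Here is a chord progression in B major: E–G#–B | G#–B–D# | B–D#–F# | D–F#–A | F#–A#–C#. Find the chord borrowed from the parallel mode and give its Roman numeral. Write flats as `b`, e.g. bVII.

bIII

B major has the diatonic set B, C#m, D#m, E, F#, G#m, A#dim. E–G#–B = E, G#–B–D# = G#m, B–D#–F# = B and F#–A#–C# = F# are all diatonic. But D–F#–A is foreign: the diatonic iii on degree 3 is D#m, whereas D comes from B minor. It is labeled bIII.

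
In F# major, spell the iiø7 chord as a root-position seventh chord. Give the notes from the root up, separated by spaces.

G# B D F#

iiø7 is built on scale degree 2, which is G# in both F# major and its parallel. Stacking thirds in F# minor on G# gives G#–B–D–F#.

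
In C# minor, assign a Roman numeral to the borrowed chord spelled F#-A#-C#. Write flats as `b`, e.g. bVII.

The root F# is the diatonic 4th degree of C# minor; the borrowing shows in the chord quality. Diatonically C# minor has F#m (iv) on that degree; F#–A#–C# is instead the major chord native to C# major, so it takes the label IV.

IV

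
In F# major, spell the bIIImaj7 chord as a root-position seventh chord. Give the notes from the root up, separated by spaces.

A C# E G#

Scale degree 3 in F# major is A#. bIIImaj7 uses the lowered form, A, taken from F# minor. Building the major-seventh chord from the parallel minor on A: A–C#–E–G#.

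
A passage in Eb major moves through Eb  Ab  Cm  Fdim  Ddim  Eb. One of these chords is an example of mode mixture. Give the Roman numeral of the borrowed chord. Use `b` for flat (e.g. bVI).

The diatonic triads in Eb major are Eb, Fm, Gm, Ab, Bb, Cm, Ddim. Eb, Ab, Cm and Ddim are all diatonic. Fdim (F–Ab–Cb) doesn't fit — on degree 2 Eb major would have Fm (ii). Fdim is the degree-2 chord of Eb minor, so it is the borrowed ii°.

ii°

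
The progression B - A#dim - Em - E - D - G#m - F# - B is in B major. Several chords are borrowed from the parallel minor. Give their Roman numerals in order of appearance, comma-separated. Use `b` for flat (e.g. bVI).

The diatonic triads in B major are B, C#m, D#m, E, F#, G#m, A#dim. B, A#dim, E, G#m and F# are all diatonic. Em (E–G–B) is not: scale degree 4 in B major carries E (IV). In B minor the chord on that degree is Em, so here it functions as iv, borrowed from the parallel minor. But D (D–F#–A) is foreign: the diatonic iii on degree 3 is D#m, whereas D comes from B minor. It is labeled bIII.

iv, bIII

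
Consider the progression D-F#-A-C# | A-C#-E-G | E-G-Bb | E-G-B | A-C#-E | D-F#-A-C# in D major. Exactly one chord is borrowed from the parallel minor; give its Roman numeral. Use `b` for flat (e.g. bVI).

ii°

In D major the diatonic chords are D, Em, F#m, G, A, Bm, C#dim. D–F#–A–C# = Dmaj7, A–C#–E–G = A7, E–G–B = Em and A–C#–E = A are all diatonic. E–G–Bb is not: scale degree 2 in D major carries Em (ii). In D minor the chord on that degree is Edim, so here it functions as ii°, borrowed from the parallel minor.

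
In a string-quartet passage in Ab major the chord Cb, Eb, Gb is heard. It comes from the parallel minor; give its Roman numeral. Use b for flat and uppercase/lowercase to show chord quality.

bIII

The root Cb is the lowered 3rd scale degree — diatonically Ab major has C there. The diatonic chord on degree 3 would be Cm (iii), but Cb–Eb–Gb is the major chord from Ab minor. As a borrowed chord it is labeled bIII.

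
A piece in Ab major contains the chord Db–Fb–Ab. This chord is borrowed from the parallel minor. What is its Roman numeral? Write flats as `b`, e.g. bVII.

iv

The root Db is the diatonic 4th degree of Ab major; the borrowing shows in the chord quality. The diatonic chord on degree 4 would be Db (IV), but Db–Fb–Ab is the minor chord from Ab minor. As a borrowed chord it is labeled iv.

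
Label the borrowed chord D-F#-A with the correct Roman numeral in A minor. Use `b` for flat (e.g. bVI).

The root D is the diatonic 4th degree of A minor; the borrowing shows in the chord quality. The diatonic chord on degree 4 would be Dm (iv), but D–F#–A is the major chord from A major. As a borrowed chord it is labeled IV.

IV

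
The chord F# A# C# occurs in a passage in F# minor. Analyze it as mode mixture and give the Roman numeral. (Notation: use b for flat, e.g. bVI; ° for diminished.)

F# is scale degree 1 in F# minor. Diatonically F# minor has F#m (i) on that degree; F#–A#–C# is instead the major chord native to F# major, so it takes the label I.

I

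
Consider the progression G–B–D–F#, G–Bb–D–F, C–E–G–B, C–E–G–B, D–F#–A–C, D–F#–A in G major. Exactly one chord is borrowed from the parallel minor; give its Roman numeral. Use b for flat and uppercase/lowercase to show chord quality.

i7

In G major the diatonic chords are G, Am, Bm, C, D, Em, F#dim. Of the given chords, G–B–D–F# = Gmaj7, C–E–G–B = Cmaj7, D–F#–A–C = D7 and D–F#–A = D are diatonic. But G–Bb–D–F is foreign: the diatonic I on degree 1 is G, whereas Gm7 comes from G minor. It is labeled i7.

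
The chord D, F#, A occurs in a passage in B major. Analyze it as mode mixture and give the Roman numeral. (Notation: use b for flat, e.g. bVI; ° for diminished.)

D is the lowered form of scale degree 3 in B major (the diatonic degree 3 is D#). D–F#–A is a major chord — the form found in B minor, not the diatonic iii (D#m). Borrowed into B major it is written bIII.

bIII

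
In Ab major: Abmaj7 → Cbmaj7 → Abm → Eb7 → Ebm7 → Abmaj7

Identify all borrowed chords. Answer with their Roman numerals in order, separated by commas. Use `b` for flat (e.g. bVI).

Ab major has the diatonic set Ab, Bbm, Cm, Db, Eb, Fm, Gdim. Abmaj7 and Eb7 are both diatonic. Cbmaj7 (Cb–Eb–Gb–Bb) doesn't fit — on degree 3 Ab major would have Cm (iii). Cbmaj7 is the degree-3 chord of Ab minor, so it is the borrowed bIIImaj7. Abm (Ab–Cb–Eb) is not: scale degree 1 in Ab major carries Ab (I). In Ab minor the chord on that degree is Abm, so here it functions as i, borrowed from the parallel minor. But Ebm7 (Eb–Gb–Bb–Db) is foreign: the diatonic V on degree 5 is Eb, whereas Ebm7 comes from Ab minor. It is labeled v7.

bIIImaj7, i, v7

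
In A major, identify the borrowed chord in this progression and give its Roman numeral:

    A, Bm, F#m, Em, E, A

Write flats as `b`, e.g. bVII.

v

The diatonic triads in A major are A, Bm, C#m, D, E, F#m, G#dim. Of the given chords, A, Bm, F#m and E are diatonic. Em (E–G–B) doesn't fit — on degree 5 A major would have E (V). Em is the degree-5 chord of A minor, so it is the borrowed v.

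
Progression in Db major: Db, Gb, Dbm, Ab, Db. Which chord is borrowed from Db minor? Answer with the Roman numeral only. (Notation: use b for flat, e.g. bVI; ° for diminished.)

i

In Db major the diatonic chords are Db, Ebm, Fm, Gb, Ab, Bbm, Cdim. Db, Gb and Ab all belong to that set. Dbm (Db–Fb–Ab) is not: scale degree 1 in Db major carries Db (I). In Db minor the chord on that degree is Dbm, so here it functions as i, borrowed from the parallel minor.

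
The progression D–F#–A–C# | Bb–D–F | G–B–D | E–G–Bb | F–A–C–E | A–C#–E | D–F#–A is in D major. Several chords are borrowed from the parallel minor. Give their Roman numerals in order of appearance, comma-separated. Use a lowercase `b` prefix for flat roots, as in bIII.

bVI, ii°, bIIImaj7

In D major the diatonic chords are D, Em, F#m, G, A, Bm, C#dim. D–F#–A–C# = Dmaj7, G–B–D = G, A–C#–E = A and D–F#–A = D all belong to that set. Bb–D–F is not: scale degree 6 in D major carries Bm (vi). In D minor the chord on that degree is Bb, so here it functions as bVI, borrowed from the parallel minor. E–G–Bb doesn't fit — on degree 2 D major would have Em (ii). Edim is the degree-2 chord of D minor, so it is the borrowed ii°. F–A–C–E doesn't fit — on degree 3 D major would have F#m (iii). Fmaj7 is the degree-3 chord of D minor, so it is the borrowed bIIImaj7.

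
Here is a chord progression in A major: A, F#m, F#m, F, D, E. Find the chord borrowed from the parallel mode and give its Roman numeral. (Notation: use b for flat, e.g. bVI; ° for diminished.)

bVI

A major has the diatonic set A, Bm, C#m, D, E, F#m, G#dim. A, F#m, D and E all belong to that set. But F (F–A–C) is foreign: the diatonic vi on degree 6 is F#m, whereas F comes from A minor. It is labeled bVI.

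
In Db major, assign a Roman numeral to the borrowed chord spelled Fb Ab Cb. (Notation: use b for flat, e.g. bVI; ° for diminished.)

bIII

Fb is the lowered form of scale degree 3 in Db major (the diatonic degree 3 is F). Diatonically Db major has Fm (iii) on that degree; Fb–Ab–Cb is instead the major chord native to Db minor, so it takes the label bIII.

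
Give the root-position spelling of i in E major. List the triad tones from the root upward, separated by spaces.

The root, E, is scale degree 1 — the same note in E major and E minor; only the chord quality changes. In E minor the chord on E is E–G–B.

E G B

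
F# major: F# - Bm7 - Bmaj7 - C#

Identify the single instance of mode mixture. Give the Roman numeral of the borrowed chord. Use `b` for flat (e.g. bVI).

The diatonic triads in F# major are F#, G#m, A#m, B, C#, D#m, E#dim. F#, Bmaj7 and C# all belong to that set. Bm7 (B–D–F#–A) doesn't fit — on degree 4 F# major would have B (IV). Bm7 is the degree-4 chord of F# minor, so it is the borrowed iv7.

iv7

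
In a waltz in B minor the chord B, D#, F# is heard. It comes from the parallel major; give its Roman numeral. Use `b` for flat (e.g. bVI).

The root B is the diatonic 1st degree of B minor; the borrowing shows in the chord quality. B–D#–F# is a major chord — the form found in B major, not the diatonic i (Bm). Borrowed into B minor it is written I.

I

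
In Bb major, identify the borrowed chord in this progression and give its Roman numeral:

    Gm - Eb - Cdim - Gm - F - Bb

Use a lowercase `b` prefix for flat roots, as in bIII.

Bb major has the diatonic set Bb, Cm, Dm, Eb, F, Gm, Adim. Of the given chords, Gm, Eb, F and Bb are diatonic. Cdim (C–Eb–Gb) is not: scale degree 2 in Bb major carries Cm (ii). In Bb minor the chord on that degree is Cdim, so here it functions as ii°, borrowed from the parallel minor.

ii°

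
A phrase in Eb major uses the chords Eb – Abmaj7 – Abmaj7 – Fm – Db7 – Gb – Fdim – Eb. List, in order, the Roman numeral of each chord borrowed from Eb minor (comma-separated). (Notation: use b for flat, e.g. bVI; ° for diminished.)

bVII7, bIII, ii°

In Eb major the diatonic chords are Eb, Fm, Gm, Ab, Bb, Cm, Ddim. Of the given chords, Eb, Abmaj7 and Fm are diatonic. But Db7 (Db–F–Ab–Cb) is foreign: the diatonic vii° on degree 7 is Ddim, whereas Db7 comes from Eb minor. It is labeled bVII7. But Gb (Gb–Bb–Db) is foreign: the diatonic iii on degree 3 is Gm, whereas Gb comes from Eb minor. It is labeled bIII. Fdim (F–Ab–Cb) is not: scale degree 2 in Eb major carries Fm (ii). In Eb minor the chord on that degree is Fdim, so here it functions as ii°, borrowed from the parallel minor.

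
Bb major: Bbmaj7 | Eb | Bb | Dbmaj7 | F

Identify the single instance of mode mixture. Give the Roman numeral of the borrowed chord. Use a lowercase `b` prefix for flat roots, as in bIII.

bIIImaj7

Bb major has the diatonic set Bb, Cm, Dm, Eb, F, Gm, Adim. Of the given chords, Bbmaj7, Eb, Bb and F are diatonic. But Dbmaj7 (Db–F–Ab–C) is foreign: the diatonic iii on degree 3 is Dm, whereas Dbmaj7 comes from Bb minor. It is labeled bIIImaj7.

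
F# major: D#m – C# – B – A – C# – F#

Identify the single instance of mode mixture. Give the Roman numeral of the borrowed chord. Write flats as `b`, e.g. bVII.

bIII

In F# major the diatonic chords are F#, G#m, A#m, B, C#, D#m, E#dim. D#m, C#, B and F# all belong to that set. A (A–C#–E) doesn't fit — on degree 3 F# major would have A#m (iii). A is the degree-3 chord of F# minor, so it is the borrowed bIII.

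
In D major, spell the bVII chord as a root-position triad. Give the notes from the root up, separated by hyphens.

bVII is built on the lowered scale degree 7. In D major degree 7 is C#; lowered it becomes C. In D minor the chord on C is C–E–G.

C-E-G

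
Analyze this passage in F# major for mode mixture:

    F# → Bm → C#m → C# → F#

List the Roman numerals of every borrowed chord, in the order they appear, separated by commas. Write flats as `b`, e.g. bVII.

iv, v

F# major has the diatonic set F#, G#m, A#m, B, C#, D#m, E#dim. F# and C# both belong to that set. But Bm (B–D–F#) is foreign: the diatonic IV on degree 4 is B, whereas Bm comes from F# minor. It is labeled iv. But C#m (C#–E–G#) is foreign: the diatonic V on degree 5 is C#, whereas C#m comes from F# minor. It is labeled v.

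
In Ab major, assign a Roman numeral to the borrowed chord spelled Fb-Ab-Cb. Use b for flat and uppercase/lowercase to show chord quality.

bVI

The root Fb is the lowered 6th scale degree — diatonically Ab major has F there. The diatonic chord on degree 6 would be Fm (vi), but Fb–Ab–Cb is the major chord from Ab minor. As a borrowed chord it is labeled bVI.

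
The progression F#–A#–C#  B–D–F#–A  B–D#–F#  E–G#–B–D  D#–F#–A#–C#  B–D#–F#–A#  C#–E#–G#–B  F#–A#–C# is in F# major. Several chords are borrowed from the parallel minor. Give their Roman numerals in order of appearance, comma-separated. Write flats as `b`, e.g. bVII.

The diatonic triads in F# major are F#, G#m, A#m, B, C#, D#m, E#dim. F#–A#–C# = F#, B–D#–F# = B, D#–F#–A#–C# = D#m7, B–D#–F#–A# = Bmaj7 and C#–E#–G#–B = C#7 are all diatonic. But B–D–F#–A is foreign: the diatonic IV on degree 4 is B, whereas Bm7 comes from F# minor. It is labeled iv7. E–G#–B–D doesn't fit — on degree 7 F# major would have E#dim (vii°). E7 is the degree-7 chord of F# minor, so it is the borrowed bVII7.

iv7, bVII7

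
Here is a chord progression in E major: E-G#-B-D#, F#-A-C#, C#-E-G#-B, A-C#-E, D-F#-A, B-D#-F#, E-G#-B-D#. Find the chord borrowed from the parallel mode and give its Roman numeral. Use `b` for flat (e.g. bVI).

bVII

In E major the diatonic chords are E, F#m, G#m, A, B, C#m, D#dim. E–G#–B–D# = Emaj7, F#–A–C# = F#m, C#–E–G#–B = C#m7, A–C#–E = A and B–D#–F# = B all belong to that set. D–F#–A doesn't fit — on degree 7 E major would have D#dim (vii°). D is the degree-7 chord of E minor, so it is the borrowed bVII.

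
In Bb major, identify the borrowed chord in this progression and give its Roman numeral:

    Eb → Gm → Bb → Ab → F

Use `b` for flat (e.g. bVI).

Bb major has the diatonic set Bb, Cm, Dm, Eb, F, Gm, Adim. Eb, Gm, Bb and F all belong to that set. Ab (Ab–C–Eb) is not: scale degree 7 in Bb major carries Adim (vii°). In Bb minor the chord on that degree is Ab, so here it functions as bVII, borrowed from the parallel minor.

bVII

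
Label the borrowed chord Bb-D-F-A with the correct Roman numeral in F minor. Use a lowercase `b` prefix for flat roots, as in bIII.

Bb is scale degree 4 in F minor. The diatonic chord on degree 4 would be Bbm (iv), but Bb–D–F–A is the major-seventh chord from F major. As a borrowed chord it is labeled IVmaj7.

IVmaj7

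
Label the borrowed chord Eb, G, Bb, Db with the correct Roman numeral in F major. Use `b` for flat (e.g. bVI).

bVII7

In F major scale degree 7 is E; Eb is its lowered form, from F minor. Diatonically F major has Edim (vii°) on that degree; Eb–G–Bb–Db is instead the dominant-seventh chord native to F minor, so it takes the label bVII7.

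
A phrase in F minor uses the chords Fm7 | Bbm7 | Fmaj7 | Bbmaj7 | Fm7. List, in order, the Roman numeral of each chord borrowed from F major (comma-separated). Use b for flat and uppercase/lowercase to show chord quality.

Imaj7, IVmaj7

F minor has the diatonic set Fm, Gdim, Ab, Bbm, C, Db, Eb (with V from harmonic minor). Of the given chords, Fm7 and Bbm7 are diatonic. Fmaj7 (F–A–C–E) doesn't fit — on degree 1 F minor would have Fm (i). Fmaj7 is the degree-1 chord of F major, so it is the borrowed Imaj7. Bbmaj7 (Bb–D–F–A) is not: scale degree 4 in F minor carries Bbm (iv). In F major the chord on that degree is Bbmaj7, so here it functions as IVmaj7, borrowed from the parallel major.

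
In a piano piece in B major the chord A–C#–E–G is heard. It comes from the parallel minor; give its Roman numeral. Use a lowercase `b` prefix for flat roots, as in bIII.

A is the lowered form of scale degree 7 in B major (the diatonic degree 7 is A#). A–C#–E–G is a dominant-seventh chord — the form found in B minor, not the diatonic vii° (A#dim). Borrowed into B major it is written bVII7.

bVII7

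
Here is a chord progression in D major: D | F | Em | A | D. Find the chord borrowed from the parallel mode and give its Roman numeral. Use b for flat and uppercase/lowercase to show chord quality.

In D major the diatonic chords are D, Em, F#m, G, A, Bm, C#dim. D, Em and A all belong to that set. F (F–A–C) doesn't fit — on degree 3 D major would have F#m (iii). F is the degree-3 chord of D minor, so it is the borrowed bIII.

bIII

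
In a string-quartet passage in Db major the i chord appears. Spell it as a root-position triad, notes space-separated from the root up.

Db Fb Ab

The root, Db, is scale degree 1 — the same note in Db major and Db minor; only the chord quality changes. In Db minor the chord on Db is Db–Fb–Ab.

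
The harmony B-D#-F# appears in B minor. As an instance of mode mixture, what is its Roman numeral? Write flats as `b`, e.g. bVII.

The root B is the diatonic 1st degree of B minor; the borrowing shows in the chord quality. Diatonically B minor has Bm (i) on that degree; B–D#–F# is instead the major chord native to B major, so it takes the label I.

I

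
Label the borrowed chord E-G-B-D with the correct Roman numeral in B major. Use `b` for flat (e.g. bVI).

iv7

The root E is the diatonic 4th degree of B major; the borrowing shows in the chord quality. E–G–B–D is a minor-seventh chord — the form found in B minor, not the diatonic IV (E). Borrowed into B major it is written iv7.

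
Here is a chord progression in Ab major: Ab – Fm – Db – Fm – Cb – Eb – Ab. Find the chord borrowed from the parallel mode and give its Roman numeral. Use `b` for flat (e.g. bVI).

Ab major has the diatonic set Ab, Bbm, Cm, Db, Eb, Fm, Gdim. Of the given chords, Ab, Fm, Db and Eb are diatonic. Cb (Cb–Eb–Gb) doesn't fit — on degree 3 Ab major would have Cm (iii). Cb is the degree-3 chord of Ab minor, so it is the borrowed bIII.

bIII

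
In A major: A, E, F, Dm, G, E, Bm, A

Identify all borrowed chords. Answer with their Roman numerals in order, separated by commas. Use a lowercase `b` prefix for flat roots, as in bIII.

A major has the diatonic set A, Bm, C#m, D, E, F#m, G#dim. A, E and Bm are all diatonic. F (F–A–C) is not: scale degree 6 in A major carries F#m (vi). In A minor the chord on that degree is F, so here it functions as bVI, borrowed from the parallel minor. Dm (D–F–A) doesn't fit — on degree 4 A major would have D (IV). Dm is the degree-4 chord of A minor, so it is the borrowed iv. But G (G–B–D) is foreign: the diatonic vii° on degree 7 is G#dim, whereas G comes from A minor. It is labeled bVII.

bVI, iv, bVII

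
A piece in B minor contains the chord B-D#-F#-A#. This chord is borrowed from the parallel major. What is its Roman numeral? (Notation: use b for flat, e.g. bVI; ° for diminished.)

Imaj7

B is scale degree 1 in B minor. Diatonically B minor has Bm (i) on that degree; B–D#–F#–A# is instead the major-seventh chord native to B major, so it takes the label Imaj7.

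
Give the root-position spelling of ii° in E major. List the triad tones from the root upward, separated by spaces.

F# A C

The root, F#, is scale degree 2 — the same note in E major and E minor; only the chord quality changes. Building the diminished chord from the parallel minor on F#: F#–A–C.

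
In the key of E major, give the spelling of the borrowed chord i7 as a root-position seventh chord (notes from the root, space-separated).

i7 is built on scale degree 1, which is E in both E major and its parallel. Stacking thirds in E minor on E gives E–G–B–D.

E G B D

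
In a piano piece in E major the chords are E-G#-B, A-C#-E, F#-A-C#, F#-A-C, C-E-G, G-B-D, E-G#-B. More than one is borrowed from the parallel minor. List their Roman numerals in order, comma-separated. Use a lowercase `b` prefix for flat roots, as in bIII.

The diatonic triads in E major are E, F#m, G#m, A, B, C#m, D#dim. Of the given chords, E–G#–B = E, A–C#–E = A and F#–A–C# = F#m are diatonic. F#–A–C is not: scale degree 2 in E major carries F#m (ii). In E minor the chord on that degree is F#dim, so here it functions as ii°, borrowed from the parallel minor. C–E–G is not: scale degree 6 in E major carries C#m (vi). In E minor the chord on that degree is C, so here it functions as bVI, borrowed from the parallel minor. But G–B–D is foreign: the diatonic iii on degree 3 is G#m, whereas G comes from E minor. It is labeled bIII.

ii°, bVI, bIII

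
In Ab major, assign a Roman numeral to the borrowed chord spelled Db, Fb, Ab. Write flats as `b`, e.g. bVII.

Db is scale degree 4 in Ab major. The diatonic chord on degree 4 would be Db (IV), but Db–Fb–Ab is the minor chord from Ab minor. As a borrowed chord it is labeled iv.

iv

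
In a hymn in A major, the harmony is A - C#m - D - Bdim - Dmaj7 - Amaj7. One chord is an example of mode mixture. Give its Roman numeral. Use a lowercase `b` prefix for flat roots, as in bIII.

In A major the diatonic chords are A, Bm, C#m, D, E, F#m, G#dim. A, C#m, D, Dmaj7 and Amaj7 all belong to that set. But Bdim (B–D–F) is foreign: the diatonic ii on degree 2 is Bm, whereas Bdim comes from A minor. It is labeled ii°.

ii°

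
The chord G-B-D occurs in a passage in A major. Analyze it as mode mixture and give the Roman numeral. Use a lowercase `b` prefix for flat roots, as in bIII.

bVII

The root G is the lowered 7th scale degree — diatonically A major has G# there. G–B–D is a major chord — the form found in A minor, not the diatonic vii° (G#dim). Borrowed into A major it is written bVII.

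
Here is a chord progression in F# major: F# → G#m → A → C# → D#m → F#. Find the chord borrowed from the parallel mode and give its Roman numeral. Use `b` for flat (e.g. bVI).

bIII

In F# major the diatonic chords are F#, G#m, A#m, B, C#, D#m, E#dim. F#, G#m, C# and D#m are all diatonic. But A (A–C#–E) is foreign: the diatonic iii on degree 3 is A#m, whereas A comes from F# minor. It is labeled bIII.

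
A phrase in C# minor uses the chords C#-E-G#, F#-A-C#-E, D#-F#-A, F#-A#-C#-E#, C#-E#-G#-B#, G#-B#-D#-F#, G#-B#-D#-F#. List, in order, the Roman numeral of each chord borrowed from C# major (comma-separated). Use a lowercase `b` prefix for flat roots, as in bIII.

IVmaj7, Imaj7

In C# minor (with V from harmonic minor) the diatonic chords are C#m, D#dim, E, F#m, G#, A, B. C#–E–G# = C#m, F#–A–C#–E = F#m7, D#–F#–A = D#dim and G#–B#–D#–F# = G#7 are all diatonic. F#–A#–C#–E# doesn't fit — on degree 4 C# minor would have F#m (iv). F#maj7 is the degree-4 chord of C# major, so it is the borrowed IVmaj7. C#–E#–G#–B# doesn't fit — on degree 1 C# minor would have C#m (i). C#maj7 is the degree-1 chord of C# major, so it is the borrowed Imaj7.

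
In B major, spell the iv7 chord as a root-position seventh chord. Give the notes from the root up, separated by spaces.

The root, E, is scale degree 4 — the same note in B major and B minor; only the chord quality changes. Building the minor-seventh chord from the parallel minor on E: E–G–B–D.

E G B D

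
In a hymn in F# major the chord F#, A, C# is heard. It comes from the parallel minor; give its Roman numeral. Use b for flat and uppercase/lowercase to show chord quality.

i

The root F# is the diatonic 1st degree of F# major; the borrowing shows in the chord quality. The diatonic chord on degree 1 would be F# (I), but F#–A–C# is the minor chord from F# minor. As a borrowed chord it is labeled i.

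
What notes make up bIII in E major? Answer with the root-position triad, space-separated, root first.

G B D

Scale degree 3 in E major is G#. bIII uses the lowered form, G, taken from E minor. In E minor the chord on G is G–B–D.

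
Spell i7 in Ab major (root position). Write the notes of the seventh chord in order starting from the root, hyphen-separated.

i7 is built on scale degree 1, which is Ab in both Ab major and its parallel. Stacking thirds in Ab minor on Ab gives Ab–Cb–Eb–Gb.

Ab-Cb-Eb-Gb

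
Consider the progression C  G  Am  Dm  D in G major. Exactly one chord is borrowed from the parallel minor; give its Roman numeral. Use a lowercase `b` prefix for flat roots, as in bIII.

v

G major has the diatonic set G, Am, Bm, C, D, Em, F#dim. Of the given chords, C, G, Am and D are diatonic. Dm (D–F–A) doesn't fit — on degree 5 G major would have D (V). Dm is the degree-5 chord of G minor, so it is the borrowed v.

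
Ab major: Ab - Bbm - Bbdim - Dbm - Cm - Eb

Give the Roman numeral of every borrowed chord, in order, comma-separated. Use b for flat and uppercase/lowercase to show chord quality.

The diatonic triads in Ab major are Ab, Bbm, Cm, Db, Eb, Fm, Gdim. Ab, Bbm, Cm and Eb all belong to that set. Bbdim (Bb–Db–Fb) is not: scale degree 2 in Ab major carries Bbm (ii). In Ab minor the chord on that degree is Bbdim, so here it functions as ii°, borrowed from the parallel minor. Dbm (Db–Fb–Ab) doesn't fit — on degree 4 Ab major would have Db (IV). Dbm is the degree-4 chord of Ab minor, so it is the borrowed iv.

ii°, iv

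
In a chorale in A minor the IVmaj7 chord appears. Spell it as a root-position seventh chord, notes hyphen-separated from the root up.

D-F#-A-C#

The root, D, is scale degree 4 — the same note in A minor and A major; only the chord quality changes. Stacking thirds in A major on D gives D–F#–A–C#.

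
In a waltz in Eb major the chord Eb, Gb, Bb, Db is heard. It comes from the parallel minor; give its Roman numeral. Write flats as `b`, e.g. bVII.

Eb is scale degree 1 in Eb major. Eb–Gb–Bb–Db is a minor-seventh chord — the form found in Eb minor, not the diatonic I (Eb). Borrowed into Eb major it is written i7.

i7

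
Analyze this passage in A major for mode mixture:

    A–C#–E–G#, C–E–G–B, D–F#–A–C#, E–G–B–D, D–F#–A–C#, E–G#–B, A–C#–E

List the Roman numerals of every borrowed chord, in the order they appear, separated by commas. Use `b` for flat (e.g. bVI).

In A major the diatonic chords are A, Bm, C#m, D, E, F#m, G#dim. A–C#–E–G# = Amaj7, D–F#–A–C# = Dmaj7, E–G#–B = E and A–C#–E = A all belong to that set. C–E–G–B is not: scale degree 3 in A major carries C#m (iii). In A minor the chord on that degree is Cmaj7, so here it functions as bIIImaj7, borrowed from the parallel minor. But E–G–B–D is foreign: the diatonic V on degree 5 is E, whereas Em7 comes from A minor. It is labeled v7.

bIIImaj7, v7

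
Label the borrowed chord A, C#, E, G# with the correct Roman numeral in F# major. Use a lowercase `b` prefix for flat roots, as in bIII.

In F# major scale degree 3 is A#; A is its lowered form, from F# minor. Diatonically F# major has A#m (iii) on that degree; A–C#–E–G# is instead the major-seventh chord native to F# minor, so it takes the label bIIImaj7.

bIIImaj7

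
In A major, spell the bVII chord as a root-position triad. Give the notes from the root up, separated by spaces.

G B D

The root of bVII is the lowered 7th degree: G# becomes G. Stacking thirds in A minor on G gives G–B–D.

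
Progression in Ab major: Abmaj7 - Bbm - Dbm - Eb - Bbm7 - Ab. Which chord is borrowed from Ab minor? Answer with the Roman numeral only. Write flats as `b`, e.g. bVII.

iv

The diatonic triads in Ab major are Ab, Bbm, Cm, Db, Eb, Fm, Gdim. Abmaj7, Bbm, Eb, Bbm7 and Ab all belong to that set. Dbm (Db–Fb–Ab) is not: scale degree 4 in Ab major carries Db (IV). In Ab minor the chord on that degree is Dbm, so here it functions as iv, borrowed from the parallel minor.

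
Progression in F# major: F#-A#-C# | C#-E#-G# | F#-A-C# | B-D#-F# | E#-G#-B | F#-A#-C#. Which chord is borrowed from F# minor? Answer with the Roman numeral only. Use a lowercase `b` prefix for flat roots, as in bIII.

F# major has the diatonic set F#, G#m, A#m, B, C#, D#m, E#dim. Of the given chords, F#–A#–C# = F#, C#–E#–G# = C#, B–D#–F# = B and E#–G#–B = E#dim are diatonic. F#–A–C# doesn't fit — on degree 1 F# major would have F# (I). F#m is the degree-1 chord of F# minor, so it is the borrowed i.

i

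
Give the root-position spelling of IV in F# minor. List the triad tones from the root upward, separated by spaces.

B D# F#

The root, B, is scale degree 4 — the same note in F# minor and F# major; only the chord quality changes. Building the major chord from the parallel major on B: B–D#–F#.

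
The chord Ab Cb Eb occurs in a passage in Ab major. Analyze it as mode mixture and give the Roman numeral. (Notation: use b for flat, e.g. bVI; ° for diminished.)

i

The root Ab is the diatonic 1st degree of Ab major; the borrowing shows in the chord quality. Diatonically Ab major has Ab (I) on that degree; Ab–Cb–Eb is instead the minor chord native to Ab minor, so it takes the label i.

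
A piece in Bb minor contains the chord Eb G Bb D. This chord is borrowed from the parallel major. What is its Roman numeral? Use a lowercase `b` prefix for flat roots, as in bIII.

The root Eb is the diatonic 4th degree of Bb minor; the borrowing shows in the chord quality. The diatonic chord on degree 4 would be Ebm (iv), but Eb–G–Bb–D is the major-seventh chord from Bb major. As a borrowed chord it is labeled IVmaj7.

IVmaj7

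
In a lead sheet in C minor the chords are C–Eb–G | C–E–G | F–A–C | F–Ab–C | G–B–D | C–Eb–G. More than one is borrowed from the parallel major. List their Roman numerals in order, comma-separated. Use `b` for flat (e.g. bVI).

I, IV

In C minor (with V from harmonic minor) the diatonic chords are Cm, Ddim, Eb, Fm, G, Ab, Bb. Of the given chords, C–Eb–G = Cm, F–Ab–C = Fm and G–B–D = G are diatonic. C–E–G doesn't fit — on degree 1 C minor would have Cm (i). C is the degree-1 chord of C major, so it is the borrowed I. F–A–C is not: scale degree 4 in C minor carries Fm (iv). In C major the chord on that degree is F, so here it functions as IV, borrowed from the parallel major.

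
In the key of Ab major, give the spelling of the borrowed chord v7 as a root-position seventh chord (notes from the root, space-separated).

v7 is built on scale degree 5, which is Eb in both Ab major and its parallel. Stacking thirds in Ab minor on Eb gives Eb–Gb–Bb–Db.

Eb Gb Bb Db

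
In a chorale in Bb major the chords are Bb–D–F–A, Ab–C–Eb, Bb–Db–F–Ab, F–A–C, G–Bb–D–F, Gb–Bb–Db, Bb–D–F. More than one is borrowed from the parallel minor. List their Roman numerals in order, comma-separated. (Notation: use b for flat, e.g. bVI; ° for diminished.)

bVII, i7, bVI

In Bb major the diatonic chords are Bb, Cm, Dm, Eb, F, Gm, Adim. Bb–D–F–A = Bbmaj7, F–A–C = F, G–Bb–D–F = Gm7 and Bb–D–F = Bb all belong to that set. Ab–C–Eb doesn't fit — on degree 7 Bb major would have Adim (vii°). Ab is the degree-7 chord of Bb minor, so it is the borrowed bVII. But Bb–Db–F–Ab is foreign: the diatonic I on degree 1 is Bb, whereas Bbm7 comes from Bb minor. It is labeled i7. Gb–Bb–Db doesn't fit — on degree 6 Bb major would have Gm (vi). Gb is the degree-6 chord of Bb minor, so it is the borrowed bVI.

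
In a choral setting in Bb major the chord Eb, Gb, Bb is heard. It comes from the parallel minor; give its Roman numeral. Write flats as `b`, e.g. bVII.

The root Eb is the diatonic 4th degree of Bb major; the borrowing shows in the chord quality. Diatonically Bb major has Eb (IV) on that degree; Eb–Gb–Bb is instead the minor chord native to Bb minor, so it takes the label iv.

iv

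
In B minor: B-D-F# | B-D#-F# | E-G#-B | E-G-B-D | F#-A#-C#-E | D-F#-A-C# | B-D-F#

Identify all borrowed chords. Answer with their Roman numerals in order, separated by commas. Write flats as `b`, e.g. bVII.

The diatonic triads in B minor (with V from harmonic minor) are Bm, C#dim, D, Em, F#, G, A. B–D–F# = Bm, E–G–B–D = Em7, F#–A#–C#–E = F#7 and D–F#–A–C# = Dmaj7 are all diatonic. B–D#–F# is not: scale degree 1 in B minor carries Bm (i). In B major the chord on that degree is B, so here it functions as I, borrowed from the parallel major. E–G#–B is not: scale degree 4 in B minor carries Em (iv). In B major the chord on that degree is E, so here it functions as IV, borrowed from the parallel major.

I, IV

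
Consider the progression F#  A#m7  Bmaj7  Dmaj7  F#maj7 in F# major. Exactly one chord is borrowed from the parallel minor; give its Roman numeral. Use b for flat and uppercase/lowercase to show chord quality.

In F# major the diatonic chords are F#, G#m, A#m, B, C#, D#m, E#dim. F#, A#m7, Bmaj7 and F#maj7 all belong to that set. Dmaj7 (D–F#–A–C#) is not: scale degree 6 in F# major carries D#m (vi). In F# minor the chord on that degree is Dmaj7, so here it functions as bVImaj7, borrowed from the parallel minor.

bVImaj7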